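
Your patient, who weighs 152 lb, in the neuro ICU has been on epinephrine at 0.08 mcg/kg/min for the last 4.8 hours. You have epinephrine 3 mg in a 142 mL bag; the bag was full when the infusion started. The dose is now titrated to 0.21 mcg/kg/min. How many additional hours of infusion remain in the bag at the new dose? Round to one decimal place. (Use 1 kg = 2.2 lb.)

Initial rate:
Weight = 152 lb ÷ 2.2 lb/kg = 69.09091 kg
Dose = 0.08 mcg/kg/min × 69.09091 kg = 5.527273 mcg/min
5.527273 mcg/min × 60 min/hr = 331.6364 mcg/hr
Concentration = 3 mg ÷ 142 mL = 0.02112676 mg/mL = 21.12676 mcg/mL
Rate = 331.6364 mcg/hr ÷ 21.12676 mcg/mL = 15.69745 mL/hr
Volume infused so far = 15.69745 mL/hr × 4.8 hr = 75.34778 mL
Volume remaining = 142 − 75.34778 = 66.65222 mL
New rate:
Dose = 0.21 mcg/kg/min × 69.09091 kg = 14.50909 mcg/min
14.50909 mcg/min × 60 min/hr = 870.5455 mcg/hr
Rate = 870.5455 mcg/hr ÷ 21.12676 mcg/mL = 41.20582 mL/hr
Time remaining = 66.65222 mL ÷ 41.20582 mL/hr = 1.617544 hr

1.6 hours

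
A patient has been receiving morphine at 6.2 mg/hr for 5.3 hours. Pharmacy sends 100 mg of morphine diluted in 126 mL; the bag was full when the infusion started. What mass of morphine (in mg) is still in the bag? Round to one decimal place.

67.1 mg

Concentration = 100 mg ÷ 126 mL = 0.7936508 mg/mL
Rate = 6.2 mg/hr ÷ 0.7936508 mg/mL = 7.812 mL/hr
Volume infused = 7.812 mL/hr × 5.3 hr = 41.4036 mL
Volume remaining = 126 − 41.4036 = 84.5964 mL
Drug remaining = 84.5964 mL × 0.7936508 mg/mL = 67.14 mg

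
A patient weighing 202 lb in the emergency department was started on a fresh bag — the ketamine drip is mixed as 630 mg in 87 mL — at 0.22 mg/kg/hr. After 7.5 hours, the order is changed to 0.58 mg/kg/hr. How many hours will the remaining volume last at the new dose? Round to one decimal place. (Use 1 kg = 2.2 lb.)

9.0 hours

Initial rate:
Weight = 202 lb ÷ 2.2 lb/kg = 91.81818 kg
Dose = 0.22 mg/kg/hr × 91.81818 kg = 20.2 mg/hr
Concentration = 630 mg ÷ 87 mL = 7.241379 mg/mL
Rate = 20.2 mg/hr ÷ 7.241379 mg/mL = 2.789524 mL/hr
Volume infused so far = 2.789524 mL/hr × 7.5 hr = 20.92143 mL
Volume remaining = 87 − 20.92143 = 66.07857 mL
New rate:
Dose = 0.58 mg/kg/hr × 91.81818 kg = 53.25455 mg/hr
Rate = 53.25455 mg/hr ÷ 7.241379 mg/mL = 7.354199 mL/hr
Time remaining = 66.07857 mL ÷ 7.354199 mL/hr = 8.985149 hr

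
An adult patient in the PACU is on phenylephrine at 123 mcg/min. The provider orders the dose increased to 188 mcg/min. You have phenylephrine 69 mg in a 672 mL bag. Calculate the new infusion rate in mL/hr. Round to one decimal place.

109.9 mL/hr

188 mcg/min × 60 min/hr = 11280 mcg/hr
Concentration = 69 mg ÷ 672 mL = 0.1026786 mg/mL = 102.6786 mcg/mL
Rate = 11280 mcg/hr ÷ 102.6786 mcg/mL = 109.8574 mL/hr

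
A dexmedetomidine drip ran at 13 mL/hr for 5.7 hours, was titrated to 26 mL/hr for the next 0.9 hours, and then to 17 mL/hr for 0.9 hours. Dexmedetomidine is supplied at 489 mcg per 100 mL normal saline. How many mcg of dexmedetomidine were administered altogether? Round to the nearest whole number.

552 mcg

Concentration = 489 mcg ÷ 100 mL = 4.89 mcg/mL
Stage 1: 13 mL/hr × 5.7 hr = 74.1 mL → 74.1 mL × 4.89 mcg/mL = 362.349 mcg
Stage 2: 26 mL/hr × 0.9 hr = 23.4 mL → 23.4 mL × 4.89 mcg/mL = 114.426 mcg
Stage 3: 17 mL/hr × 0.9 hr = 15.3 mL → 15.3 mL × 4.89 mcg/mL = 74.817 mcg
Total = 362.349 + 114.426 + 74.817 = 551.592 mcg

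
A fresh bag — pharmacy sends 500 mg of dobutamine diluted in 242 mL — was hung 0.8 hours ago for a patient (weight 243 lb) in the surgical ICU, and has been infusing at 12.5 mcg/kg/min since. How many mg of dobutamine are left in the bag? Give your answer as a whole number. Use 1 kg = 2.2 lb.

434 mg

Weight = 243 lb ÷ 2.2 lb/kg = 110.4545 kg
Dose = 12.5 mcg/kg/min × 110.4545 kg = 1380.682 mcg/min
1380.682 mcg/min × 60 min/hr = 82840.91 mcg/hr
Concentration = 500 mg ÷ 242 mL = 2.066116 mg/mL = 2066.116 mcg/mL
Rate = 82840.91 mcg/hr ÷ 2066.116 mcg/mL = 40.095 mL/hr
Volume infused = 40.095 mL/hr × 0.8 hr = 32.076 mL
Volume remaining = 242 − 32.076 = 209.924 mL
Drug remaining = 209.924 mL × 2066.116 mcg/mL = 433727.3 mcg = 433.7273 mg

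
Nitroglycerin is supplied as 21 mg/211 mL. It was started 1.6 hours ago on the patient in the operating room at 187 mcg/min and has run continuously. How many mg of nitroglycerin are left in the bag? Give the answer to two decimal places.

3.05 mg

187 mcg/min × 60 min/hr = 11220 mcg/hr
Concentration = 21 mg ÷ 211 mL = 0.09952607 mg/mL = 99.52607 mcg/mL
Rate = 11220 mcg/hr ÷ 99.52607 mcg/mL = 112.7343 mL/hr
Volume infused = 112.7343 mL/hr × 1.6 hr = 180.3749 mL
Volume remaining = 211 − 180.3749 = 30.62514 mL
Drug remaining = 30.62514 mL × 99.52607 mcg/mL = 3048 mcg = 3.048 mg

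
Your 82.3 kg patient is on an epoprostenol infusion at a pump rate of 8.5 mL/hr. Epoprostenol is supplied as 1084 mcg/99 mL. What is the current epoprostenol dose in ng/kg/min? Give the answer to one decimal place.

18.8 ng/kg/min

Concentration = 1084 mcg ÷ 99 mL = 10.94949 mcg/mL = 10949.49 ng/mL
Drug rate = 8.5 mL/hr × 10949.49 ng/mL = 93070.71 ng/hr
93070.71 ng/hr ÷ 60 min/hr = 1551.178 ng/min
1551.178 ng/min ÷ 82.3 kg = 18.84785 ng/kg/min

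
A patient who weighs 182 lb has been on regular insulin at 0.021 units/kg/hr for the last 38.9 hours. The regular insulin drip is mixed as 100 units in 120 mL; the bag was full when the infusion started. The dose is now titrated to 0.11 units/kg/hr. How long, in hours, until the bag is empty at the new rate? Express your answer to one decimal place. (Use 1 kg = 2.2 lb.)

Initial rate:
Weight = 182 lb ÷ 2.2 lb/kg = 82.72727 kg
Dose = 0.021 units/kg/hr × 82.72727 kg = 1.737273 units/hr
Concentration = 100 units ÷ 120 mL = 0.8333333 units/mL
Rate = 1.737273 units/hr ÷ 0.8333333 units/mL = 2.084727 mL/hr
Volume infused so far = 2.084727 mL/hr × 38.9 hr = 81.09589 mL
Volume remaining = 120 − 81.09589 = 38.90411 mL
New rate:
Dose = 0.11 units/kg/hr × 82.72727 kg = 9.1 units/hr
Rate = 9.1 units/hr ÷ 0.8333333 units/mL = 10.92 mL/hr
Time remaining = 38.90411 mL ÷ 10.92 mL/hr = 3.562647 hr

3.6 hours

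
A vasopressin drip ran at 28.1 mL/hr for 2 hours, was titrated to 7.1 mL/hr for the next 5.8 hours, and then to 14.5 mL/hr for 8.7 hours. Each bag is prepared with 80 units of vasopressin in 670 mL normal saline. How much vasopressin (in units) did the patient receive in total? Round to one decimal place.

26.7 units

Concentration = 80 units ÷ 670 mL = 0.119403 units/mL
Stage 1: 28.1 mL/hr × 2 hr = 56.2 mL → 56.2 mL × 0.119403 units/mL = 6.710448 units
Stage 2: 7.1 mL/hr × 5.8 hr = 41.18 mL → 41.18 mL × 0.119403 units/mL = 4.917015 units
Stage 3: 14.5 mL/hr × 8.7 hr = 126.15 mL → 126.15 mL × 0.119403 units/mL = 15.06269 units
Total = 6.710448 + 4.917015 + 15.06269 = 26.69015 units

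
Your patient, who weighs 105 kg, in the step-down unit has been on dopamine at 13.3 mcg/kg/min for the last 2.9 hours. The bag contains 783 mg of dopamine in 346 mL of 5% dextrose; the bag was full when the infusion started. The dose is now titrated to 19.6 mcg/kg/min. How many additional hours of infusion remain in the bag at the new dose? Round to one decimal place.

4.4 hours

Initial rate:
Dose = 13.3 mcg/kg/min × 105 kg = 1396.5 mcg/min
1396.5 mcg/min × 60 min/hr = 83790 mcg/hr
Concentration = 783 mg ÷ 346 mL = 2.263006 mg/mL = 2263.006 mcg/mL
Rate = 83790 mcg/hr ÷ 2263.006 mcg/mL = 37.02598 mL/hr
Volume infused so far = 37.02598 mL/hr × 2.9 hr = 107.3753 mL
Volume remaining = 346 − 107.3753 = 238.6247 mL
New rate:
Dose = 19.6 mcg/kg/min × 105 kg = 2058 mcg/min
2058 mcg/min × 60 min/hr = 123480 mcg/hr
Rate = 123480 mcg/hr ÷ 2263.006 mcg/mL = 54.5646 mL/hr
Time remaining = 238.6247 mL ÷ 54.5646 mL/hr = 4.373251 hr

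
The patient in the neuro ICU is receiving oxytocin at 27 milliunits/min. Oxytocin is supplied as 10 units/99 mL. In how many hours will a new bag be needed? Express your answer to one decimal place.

6.2 hours

27 milliunits/min × 60 min/hr = 1620 milliunits/hr
Concentration = 10 units ÷ 99 mL = 0.1010101 units/mL = 101.0101 milliunits/mL
Rate = 1620 milliunits/hr ÷ 101.0101 milliunits/mL = 16.038 mL/hr
Duration = 99 mL ÷ 16.038 mL/hr = 6.17284 hr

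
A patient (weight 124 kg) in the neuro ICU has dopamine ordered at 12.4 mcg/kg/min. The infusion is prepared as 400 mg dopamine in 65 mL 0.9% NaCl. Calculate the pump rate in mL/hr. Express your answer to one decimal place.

15.0 mL/hr

Dose = 12.4 mcg/kg/min × 124 kg = 1537.6 mcg/min
1537.6 mcg/min × 60 min/hr = 92256 mcg/hr
Concentration = 400 mg ÷ 65 mL = 6.153846 mg/mL = 6153.846 mcg/mL
Rate = 92256 mcg/hr ÷ 6153.846 mcg/mL = 14.9916 mL/hr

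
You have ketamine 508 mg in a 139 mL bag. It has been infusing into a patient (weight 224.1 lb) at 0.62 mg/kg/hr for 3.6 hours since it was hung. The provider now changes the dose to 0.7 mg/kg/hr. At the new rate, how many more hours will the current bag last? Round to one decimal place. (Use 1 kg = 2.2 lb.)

Initial rate:
Weight = 224.1 lb ÷ 2.2 lb/kg = 101.8636 kg
Dose = 0.62 mg/kg/hr × 101.8636 kg = 63.15545 mg/hr
Concentration = 508 mg ÷ 139 mL = 3.654676 mg/mL
Rate = 63.15545 mg/hr ÷ 3.654676 mg/mL = 17.28072 mL/hr
Volume infused so far = 17.28072 mL/hr × 3.6 hr = 62.21061 mL
Volume remaining = 139 − 62.21061 = 76.78939 mL
New rate:
Dose = 0.7 mg/kg/hr × 101.8636 kg = 71.30455 mg/hr
Rate = 71.30455 mg/hr ÷ 3.654676 mg/mL = 19.5105 mL/hr
Time remaining = 76.78939 mL ÷ 19.5105 mL/hr = 3.935799 hr

3.9 hours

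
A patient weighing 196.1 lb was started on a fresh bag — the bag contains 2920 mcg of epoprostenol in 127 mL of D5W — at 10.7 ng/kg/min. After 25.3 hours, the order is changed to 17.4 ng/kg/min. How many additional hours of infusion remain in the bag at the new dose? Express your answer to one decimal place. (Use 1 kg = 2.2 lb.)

Initial rate:
Weight = 196.1 lb ÷ 2.2 lb/kg = 89.13636 kg
Dose = 10.7 ng/kg/min × 89.13636 kg = 953.7591 ng/min
953.7591 ng/min × 60 min/hr = 57225.55 ng/hr
Concentration = 2920 mcg ÷ 127 mL = 22.99213 mcg/mL = 22992.13 ng/mL
Rate = 57225.55 ng/hr ÷ 22992.13 ng/mL = 2.488919 mL/hr
Volume infused so far = 2.488919 mL/hr × 25.3 hr = 62.96966 mL
Volume remaining = 127 − 62.96966 = 64.03034 mL
New rate:
Dose = 17.4 ng/kg/min × 89.13636 kg = 1550.973 ng/min
1550.973 ng/min × 60 min/hr = 93058.36 ng/hr
Rate = 93058.36 ng/hr ÷ 22992.13 ng/mL = 4.047401 mL/hr
Time remaining = 64.03034 mL ÷ 4.047401 mL/hr = 15.82011 hr

15.8 hours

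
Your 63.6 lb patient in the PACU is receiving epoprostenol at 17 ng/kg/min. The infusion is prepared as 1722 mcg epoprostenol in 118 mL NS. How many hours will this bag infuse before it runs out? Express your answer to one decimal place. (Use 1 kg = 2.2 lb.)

Weight = 63.6 lb ÷ 2.2 lb/kg = 28.90909 kg
Dose = 17 ng/kg/min × 28.90909 kg = 491.4545 ng/min
491.4545 ng/min × 60 min/hr = 29487.27 ng/hr
Concentration = 1722 mcg ÷ 118 mL = 14.59322 mcg/mL = 14593.22 ng/mL
Rate = 29487.27 ng/hr ÷ 14593.22 ng/mL = 2.020615 mL/hr
Duration = 118 mL ÷ 2.020615 mL/hr = 58.39808 hr

58.4 hours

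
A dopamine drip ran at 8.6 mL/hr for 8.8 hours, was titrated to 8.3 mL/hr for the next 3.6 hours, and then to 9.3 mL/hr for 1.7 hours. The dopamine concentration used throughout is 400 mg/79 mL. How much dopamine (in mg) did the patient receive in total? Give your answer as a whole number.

615 mg

Concentration = 400 mg ÷ 79 mL = 5.063291 mg/mL
Stage 1: 8.6 mL/hr × 8.8 hr = 75.68 mL → 75.68 mL × 5.063291 mg/mL = 383.1899 mg
Stage 2: 8.3 mL/hr × 3.6 hr = 29.88 mL → 29.88 mL × 5.063291 mg/mL = 151.2911 mg
Stage 3: 9.3 mL/hr × 1.7 hr = 15.81 mL → 15.81 mL × 5.063291 mg/mL = 80.05063 mg
Total = 383.1899 + 151.2911 + 80.05063 = 614.5316 mg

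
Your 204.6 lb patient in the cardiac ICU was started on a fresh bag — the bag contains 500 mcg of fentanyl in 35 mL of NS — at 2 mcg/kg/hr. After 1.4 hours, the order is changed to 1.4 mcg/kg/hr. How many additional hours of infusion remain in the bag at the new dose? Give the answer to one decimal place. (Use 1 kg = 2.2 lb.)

1.8 hours

Initial rate:
Weight = 204.6 lb ÷ 2.2 lb/kg = 93 kg
Dose = 2 mcg/kg/hr × 93 kg = 186 mcg/hr
Concentration = 500 mcg ÷ 35 mL = 14.28571 mcg/mL
Rate = 186 mcg/hr ÷ 14.28571 mcg/mL = 13.02 mL/hr
Volume infused so far = 13.02 mL/hr × 1.4 hr = 18.228 mL
Volume remaining = 35 − 18.228 = 16.772 mL
New rate:
Dose = 1.4 mcg/kg/hr × 93 kg = 130.2 mcg/hr
Rate = 130.2 mcg/hr ÷ 14.28571 mcg/mL = 9.114 mL/hr
Time remaining = 16.772 mL ÷ 9.114 mL/hr = 1.840246 hr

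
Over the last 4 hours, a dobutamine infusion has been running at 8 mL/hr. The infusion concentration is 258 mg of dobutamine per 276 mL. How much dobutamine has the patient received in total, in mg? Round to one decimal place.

Concentration = 258 mg ÷ 276 mL = 0.9347826 mg/mL = 934.7826 mcg/mL
Drug rate = 8 mL/hr × 934.7826 mcg/mL = 7478.261 mcg/hr
Total = 7478.261 mcg/hr × 4 hr = 29913.04 mcg = 29.91304 mg

29.9 mg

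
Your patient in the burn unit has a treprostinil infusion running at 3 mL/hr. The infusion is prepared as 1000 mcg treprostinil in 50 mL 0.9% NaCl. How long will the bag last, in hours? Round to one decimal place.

Duration = 50 mL ÷ 3 mL/hr = 16.66667 hr

16.7 hours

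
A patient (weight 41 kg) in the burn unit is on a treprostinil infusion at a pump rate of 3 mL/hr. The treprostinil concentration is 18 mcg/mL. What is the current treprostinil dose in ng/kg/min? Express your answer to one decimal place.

22.0 ng/kg/min

Concentration = 18 mcg/mL = 18000 ng/mL
Drug rate = 3 mL/hr × 18000 ng/mL = 54000 ng/hr
54000 ng/hr ÷ 60 min/hr = 900 ng/min
900 ng/min ÷ 41 kg = 21.95122 ng/kg/min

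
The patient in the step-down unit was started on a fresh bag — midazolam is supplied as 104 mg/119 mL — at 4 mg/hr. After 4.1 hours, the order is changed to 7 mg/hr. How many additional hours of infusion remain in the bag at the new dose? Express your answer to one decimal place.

Initial rate:
Concentration = 104 mg ÷ 119 mL = 0.8739496 mg/mL
Rate = 4 mg/hr ÷ 0.8739496 mg/mL = 4.576923 mL/hr
Volume infused so far = 4.576923 mL/hr × 4.1 hr = 18.76538 mL
Volume remaining = 119 − 18.76538 = 100.2346 mL
New rate:
Rate = 7 mg/hr ÷ 0.8739496 mg/mL = 8.009615 mL/hr
Time remaining = 100.2346 mL ÷ 8.009615 mL/hr = 12.51429 hr

12.5 hours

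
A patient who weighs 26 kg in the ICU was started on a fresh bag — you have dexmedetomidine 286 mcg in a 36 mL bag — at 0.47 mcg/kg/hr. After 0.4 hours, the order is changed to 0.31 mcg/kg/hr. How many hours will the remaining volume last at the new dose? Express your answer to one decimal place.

Initial rate:
Dose = 0.47 mcg/kg/hr × 26 kg = 12.22 mcg/hr
Concentration = 286 mcg ÷ 36 mL = 7.944444 mcg/mL
Rate = 12.22 mcg/hr ÷ 7.944444 mcg/mL = 1.538182 mL/hr
Volume infused so far = 1.538182 mL/hr × 0.4 hr = 0.6152727 mL
Volume remaining = 36 − 0.6152727 = 35.38473 mL
New rate:
Dose = 0.31 mcg/kg/hr × 26 kg = 8.06 mcg/hr
Rate = 8.06 mcg/hr ÷ 7.944444 mcg/mL = 1.014545 mL/hr
Time remaining = 35.38473 mL ÷ 1.014545 mL/hr = 34.87742 hr

34.9 hours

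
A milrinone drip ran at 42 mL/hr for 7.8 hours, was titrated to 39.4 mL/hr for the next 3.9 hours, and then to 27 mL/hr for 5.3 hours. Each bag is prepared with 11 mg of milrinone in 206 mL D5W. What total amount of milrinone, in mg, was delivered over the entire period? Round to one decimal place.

33.3 mg

Concentration = 11 mg ÷ 206 mL = 0.05339806 mg/mL
Stage 1: 42 mL/hr × 7.8 hr = 327.6 mL → 327.6 mL × 0.05339806 mg/mL = 17.4932 mg
Stage 2: 39.4 mL/hr × 3.9 hr = 153.66 mL → 153.66 mL × 0.05339806 mg/mL = 8.205146 mg
Stage 3: 27 mL/hr × 5.3 hr = 143.1 mL → 143.1 mL × 0.05339806 mg/mL = 7.641262 mg
Total = 17.4932 + 8.205146 + 7.641262 = 33.33961 mg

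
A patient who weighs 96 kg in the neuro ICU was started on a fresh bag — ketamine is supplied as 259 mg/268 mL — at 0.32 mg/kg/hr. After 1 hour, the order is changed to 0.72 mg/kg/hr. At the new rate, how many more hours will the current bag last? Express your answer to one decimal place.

Initial rate:
Dose = 0.32 mg/kg/hr × 96 kg = 30.72 mg/hr
Concentration = 259 mg ÷ 268 mL = 0.9664179 mg/mL
Rate = 30.72 mg/hr ÷ 0.9664179 mg/mL = 31.78749 mL/hr
Volume infused so far = 31.78749 mL/hr × 1 hr = 31.78749 mL
Volume remaining = 268 − 31.78749 = 236.2125 mL
New rate:
Dose = 0.72 mg/kg/hr × 96 kg = 69.12 mg/hr
Rate = 69.12 mg/hr ÷ 0.9664179 mg/mL = 71.52185 mL/hr
Time remaining = 236.2125 mL ÷ 71.52185 mL/hr = 3.302662 hr

3.3 hours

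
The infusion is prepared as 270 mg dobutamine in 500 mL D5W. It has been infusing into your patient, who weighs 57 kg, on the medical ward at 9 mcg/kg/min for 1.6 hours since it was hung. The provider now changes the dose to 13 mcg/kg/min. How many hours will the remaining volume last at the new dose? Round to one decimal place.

5.0 hours

Initial rate:
Dose = 9 mcg/kg/min × 57 kg = 513 mcg/min
513 mcg/min × 60 min/hr = 30780 mcg/hr
Concentration = 270 mg ÷ 500 mL = 0.54 mg/mL = 540 mcg/mL
Rate = 30780 mcg/hr ÷ 540 mcg/mL = 57 mL/hr
Volume infused so far = 57 mL/hr × 1.6 hr = 91.2 mL
Volume remaining = 500 − 91.2 = 408.8 mL
New rate:
Dose = 13 mcg/kg/min × 57 kg = 741 mcg/min
741 mcg/min × 60 min/hr = 44460 mcg/hr
Rate = 44460 mcg/hr ÷ 540 mcg/mL = 82.33333 mL/hr
Time remaining = 408.8 mL ÷ 82.33333 mL/hr = 4.965182 hr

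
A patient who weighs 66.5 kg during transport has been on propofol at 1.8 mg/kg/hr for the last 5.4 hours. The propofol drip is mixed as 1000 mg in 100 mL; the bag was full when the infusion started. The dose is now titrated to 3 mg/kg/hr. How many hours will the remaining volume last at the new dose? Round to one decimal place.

1.8 hours

Initial rate:
Dose = 1.8 mg/kg/hr × 66.5 kg = 119.7 mg/hr
Concentration = 1000 mg ÷ 100 mL = 10 mg/mL
Rate = 119.7 mg/hr ÷ 10 mg/mL = 11.97 mL/hr
Volume infused so far = 11.97 mL/hr × 5.4 hr = 64.638 mL
Volume remaining = 100 − 64.638 = 35.362 mL
New rate:
Dose = 3 mg/kg/hr × 66.5 kg = 199.5 mg/hr
Rate = 199.5 mg/hr ÷ 10 mg/mL = 19.95 mL/hr
Time remaining = 35.362 mL ÷ 19.95 mL/hr = 1.772531 hr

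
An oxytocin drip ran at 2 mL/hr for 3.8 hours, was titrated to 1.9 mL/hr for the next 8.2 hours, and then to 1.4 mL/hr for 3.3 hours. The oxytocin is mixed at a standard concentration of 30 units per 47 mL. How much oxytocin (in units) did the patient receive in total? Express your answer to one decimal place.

Concentration = 30 units ÷ 47 mL = 0.6382979 units/mL
Stage 1: 2 mL/hr × 3.8 hr = 7.6 mL → 7.6 mL × 0.6382979 units/mL = 4.851064 units
Stage 2: 1.9 mL/hr × 8.2 hr = 15.58 mL → 15.58 mL × 0.6382979 units/mL = 9.944681 units
Stage 3: 1.4 mL/hr × 3.3 hr = 4.62 mL → 4.62 mL × 0.6382979 units/mL = 2.948936 units
Total = 4.851064 + 9.944681 + 2.948936 = 17.74468 units

17.7 units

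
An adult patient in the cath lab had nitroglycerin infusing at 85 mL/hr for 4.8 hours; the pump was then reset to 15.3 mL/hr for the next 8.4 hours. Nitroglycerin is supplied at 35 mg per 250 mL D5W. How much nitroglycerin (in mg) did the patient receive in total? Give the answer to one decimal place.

Concentration = 35 mg ÷ 250 mL = 0.14 mg/mL
Stage 1: 85 mL/hr × 4.8 hr = 408 mL → 408 mL × 0.14 mg/mL = 57.12 mg
Stage 2: 15.3 mL/hr × 8.4 hr = 128.52 mL → 128.52 mL × 0.14 mg/mL = 17.9928 mg
Total = 57.12 + 17.9928 = 75.1128 mg

75.1 mg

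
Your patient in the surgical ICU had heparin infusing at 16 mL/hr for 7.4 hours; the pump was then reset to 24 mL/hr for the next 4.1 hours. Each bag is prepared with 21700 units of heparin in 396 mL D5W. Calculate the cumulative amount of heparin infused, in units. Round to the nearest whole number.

Concentration = 21700 units ÷ 396 mL = 54.79798 units/mL
Stage 1: 16 mL/hr × 7.4 hr = 118.4 mL → 118.4 mL × 54.79798 units/mL = 6488.081 units
Stage 2: 24 mL/hr × 4.1 hr = 98.4 mL → 98.4 mL × 54.79798 units/mL = 5392.121 units
Total = 6488.081 + 5392.121 = 11880.2 units

11880 units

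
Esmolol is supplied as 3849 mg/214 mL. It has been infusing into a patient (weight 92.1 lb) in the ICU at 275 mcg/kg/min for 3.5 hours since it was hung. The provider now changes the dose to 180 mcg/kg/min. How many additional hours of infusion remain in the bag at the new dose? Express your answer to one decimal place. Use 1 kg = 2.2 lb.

3.2 hours

Initial rate:
Weight = 92.1 lb ÷ 2.2 lb/kg = 41.86364 kg
Dose = 275 mcg/kg/min × 41.86364 kg = 11512.5 mcg/min
11512.5 mcg/min × 60 min/hr = 690750 mcg/hr
Concentration = 3849 mg ÷ 214 mL = 17.98598 mg/mL = 17985.98 mcg/mL
Rate = 690750 mcg/hr ÷ 17985.98 mcg/mL = 38.40491 mL/hr
Volume infused so far = 38.40491 mL/hr × 3.5 hr = 134.4172 mL
Volume remaining = 214 − 134.4172 = 79.58281 mL
New rate:
Dose = 180 mcg/kg/min × 41.86364 kg = 7535.455 mcg/min
7535.455 mcg/min × 60 min/hr = 452127.3 mcg/hr
Rate = 452127.3 mcg/hr ÷ 17985.98 mcg/mL = 25.13776 mL/hr
Time remaining = 79.58281 mL ÷ 25.13776 mL/hr = 3.165867 hr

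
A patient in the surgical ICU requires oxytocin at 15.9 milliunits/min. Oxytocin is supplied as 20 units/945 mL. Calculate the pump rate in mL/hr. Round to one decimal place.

45.1 mL/hr

15.9 milliunits/min × 60 min/hr = 954 milliunits/hr
Concentration = 20 units ÷ 945 mL = 0.02116402 units/mL = 21.16402 milliunits/mL
Rate = 954 milliunits/hr ÷ 21.16402 milliunits/mL = 45.0765 mL/hr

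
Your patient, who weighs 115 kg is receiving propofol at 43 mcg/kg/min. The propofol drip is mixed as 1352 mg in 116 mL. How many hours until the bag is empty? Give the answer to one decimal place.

Dose = 43 mcg/kg/min × 115 kg = 4945 mcg/min
4945 mcg/min × 60 min/hr = 296700 mcg/hr
Concentration = 1352 mg ÷ 116 mL = 11.65517 mg/mL = 11655.17 mcg/mL
Rate = 296700 mcg/hr ÷ 11655.17 mcg/mL = 25.45651 mL/hr
Duration = 116 mL ÷ 25.45651 mL/hr = 4.556791 hr

4.6 hours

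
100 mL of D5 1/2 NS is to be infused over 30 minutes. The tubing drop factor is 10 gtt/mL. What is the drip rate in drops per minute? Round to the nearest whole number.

100 mL ÷ (30 min) = 3.333333 mL/min
3.333333 mL/min × 10 gtt/mL = 33.33333 gtt/min

33 gtt/min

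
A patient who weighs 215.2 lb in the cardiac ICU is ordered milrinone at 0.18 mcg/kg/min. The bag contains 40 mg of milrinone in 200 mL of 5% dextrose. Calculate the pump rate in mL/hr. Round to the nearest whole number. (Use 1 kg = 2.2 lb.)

5 mL/hr

Weight = 215.2 lb ÷ 2.2 lb/kg = 97.81818 kg
Dose = 0.18 mcg/kg/min × 97.81818 kg = 17.60727 mcg/min
17.60727 mcg/min × 60 min/hr = 1056.436 mcg/hr
Concentration = 40 mg ÷ 200 mL = 0.2 mg/mL = 200 mcg/mL
Rate = 1056.436 mcg/hr ÷ 200 mcg/mL = 5.282182 mL/hr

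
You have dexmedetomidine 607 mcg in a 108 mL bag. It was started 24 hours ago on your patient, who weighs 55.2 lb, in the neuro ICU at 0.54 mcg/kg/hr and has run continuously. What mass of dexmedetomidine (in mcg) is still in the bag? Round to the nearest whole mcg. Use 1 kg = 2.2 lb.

282 mcg

Weight = 55.2 lb ÷ 2.2 lb/kg = 25.09091 kg
Dose = 0.54 mcg/kg/hr × 25.09091 kg = 13.54909 mcg/hr
Concentration = 607 mcg ÷ 108 mL = 5.62037 mcg/mL
Rate = 13.54909 mcg/hr ÷ 5.62037 mcg/mL = 2.410711 mL/hr
Volume infused = 2.410711 mL/hr × 24 hr = 57.85707 mL
Volume remaining = 108 − 57.85707 = 50.14293 mL
Drug remaining = 50.14293 mL × 5.62037 mcg/mL = 281.8218 mcg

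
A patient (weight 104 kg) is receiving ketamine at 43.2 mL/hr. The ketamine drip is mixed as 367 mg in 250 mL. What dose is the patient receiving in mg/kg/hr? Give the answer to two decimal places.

Concentration = 367 mg ÷ 250 mL = 1.468 mg/mL
Drug rate = 43.2 mL/hr × 1.468 mg/mL = 63.4176 mg/hr
63.4176 mg/hr ÷ 104 kg = 0.6097846 mg/kg/hr

0.61 mg/kg/hr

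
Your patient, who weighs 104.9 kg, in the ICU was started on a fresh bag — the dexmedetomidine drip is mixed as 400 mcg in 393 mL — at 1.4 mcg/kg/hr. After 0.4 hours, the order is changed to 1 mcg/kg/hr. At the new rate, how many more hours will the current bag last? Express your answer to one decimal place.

Initial rate:
Dose = 1.4 mcg/kg/hr × 104.9 kg = 146.86 mcg/hr
Concentration = 400 mcg ÷ 393 mL = 1.017812 mcg/mL
Rate = 146.86 mcg/hr ÷ 1.017812 mcg/mL = 144.2899 mL/hr
Volume infused so far = 144.2899 mL/hr × 0.4 hr = 57.71598 mL
Volume remaining = 393 − 57.71598 = 335.284 mL
New rate:
Dose = 1 mcg/kg/hr × 104.9 kg = 104.9 mcg/hr
Rate = 104.9 mcg/hr ÷ 1.017812 mcg/mL = 103.0643 mL/hr
Time remaining = 335.284 mL ÷ 103.0643 mL/hr = 3.253155 hr

3.3 hours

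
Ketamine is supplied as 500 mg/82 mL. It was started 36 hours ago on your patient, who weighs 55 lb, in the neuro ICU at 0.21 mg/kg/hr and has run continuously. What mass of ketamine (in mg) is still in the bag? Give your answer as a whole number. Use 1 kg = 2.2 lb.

311 mg

Weight = 55 lb ÷ 2.2 lb/kg = 25 kg
Dose = 0.21 mg/kg/hr × 25 kg = 5.25 mg/hr
Concentration = 500 mg ÷ 82 mL = 6.097561 mg/mL
Rate = 5.25 mg/hr ÷ 6.097561 mg/mL = 0.861 mL/hr
Volume infused = 0.861 mL/hr × 36 hr = 30.996 mL
Volume remaining = 82 − 30.996 = 51.004 mL
Drug remaining = 51.004 mL × 6.097561 mg/mL = 311 mg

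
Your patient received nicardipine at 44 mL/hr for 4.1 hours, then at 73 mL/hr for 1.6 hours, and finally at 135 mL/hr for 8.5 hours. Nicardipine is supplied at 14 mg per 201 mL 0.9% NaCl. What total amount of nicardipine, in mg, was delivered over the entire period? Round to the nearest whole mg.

101 mg

Concentration = 14 mg ÷ 201 mL = 0.06965174 mg/mL
Stage 1: 44 mL/hr × 4.1 hr = 180.4 mL → 180.4 mL × 0.06965174 mg/mL = 12.56517 mg
Stage 2: 73 mL/hr × 1.6 hr = 116.8 mL → 116.8 mL × 0.06965174 mg/mL = 8.135323 mg
Stage 3: 135 mL/hr × 8.5 hr = 1147.5 mL → 1147.5 mL × 0.06965174 mg/mL = 79.92537 mg
Total = 12.56517 + 8.135323 + 79.92537 = 100.6259 mg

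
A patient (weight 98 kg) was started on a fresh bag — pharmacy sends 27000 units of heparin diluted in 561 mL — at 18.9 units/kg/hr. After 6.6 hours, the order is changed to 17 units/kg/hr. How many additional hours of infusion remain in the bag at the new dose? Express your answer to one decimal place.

Initial rate:
Dose = 18.9 units/kg/hr × 98 kg = 1852.2 units/hr
Concentration = 27000 units ÷ 561 mL = 48.12834 units/mL
Rate = 1852.2 units/hr ÷ 48.12834 units/mL = 38.4846 mL/hr
Volume infused so far = 38.4846 mL/hr × 6.6 hr = 253.9984 mL
Volume remaining = 561 − 253.9984 = 307.0016 mL
New rate:
Dose = 17 units/kg/hr × 98 kg = 1666 units/hr
Rate = 1666 units/hr ÷ 48.12834 units/mL = 34.61578 mL/hr
Time remaining = 307.0016 mL ÷ 34.61578 mL/hr = 8.868836 hr

8.9 hours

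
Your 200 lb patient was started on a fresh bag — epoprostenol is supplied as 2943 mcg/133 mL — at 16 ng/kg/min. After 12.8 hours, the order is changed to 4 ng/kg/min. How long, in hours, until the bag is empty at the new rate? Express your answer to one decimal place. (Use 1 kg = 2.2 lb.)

Initial rate:
Weight = 200 lb ÷ 2.2 lb/kg = 90.90909 kg
Dose = 16 ng/kg/min × 90.90909 kg = 1454.545 ng/min
1454.545 ng/min × 60 min/hr = 87272.73 ng/hr
Concentration = 2943 mcg ÷ 133 mL = 22.12782 mcg/mL = 22127.82 ng/mL
Rate = 87272.73 ng/hr ÷ 22127.82 ng/mL = 3.944027 mL/hr
Volume infused so far = 3.944027 mL/hr × 12.8 hr = 50.48355 mL
Volume remaining = 133 − 50.48355 = 82.51645 mL
New rate:
Dose = 4 ng/kg/min × 90.90909 kg = 363.6364 ng/min
363.6364 ng/min × 60 min/hr = 21818.18 ng/hr
Rate = 21818.18 ng/hr ÷ 22127.82 ng/mL = 0.9860069 mL/hr
Time remaining = 82.51645 mL ÷ 0.9860069 mL/hr = 83.6875 hr

83.7 hours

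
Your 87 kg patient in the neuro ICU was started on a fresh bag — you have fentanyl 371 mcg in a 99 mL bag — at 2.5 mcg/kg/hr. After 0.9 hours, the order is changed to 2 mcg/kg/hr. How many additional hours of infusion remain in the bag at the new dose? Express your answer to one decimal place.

Initial rate:
Dose = 2.5 mcg/kg/hr × 87 kg = 217.5 mcg/hr
Concentration = 371 mcg ÷ 99 mL = 3.747475 mcg/mL
Rate = 217.5 mcg/hr ÷ 3.747475 mcg/mL = 58.03908 mL/hr
Volume infused so far = 58.03908 mL/hr × 0.9 hr = 52.23518 mL
Volume remaining = 99 − 52.23518 = 46.76482 mL
New rate:
Dose = 2 mcg/kg/hr × 87 kg = 174 mcg/hr
Rate = 174 mcg/hr ÷ 3.747475 mcg/mL = 46.43127 mL/hr
Time remaining = 46.76482 mL ÷ 46.43127 mL/hr = 1.007184 hr

1.0 hours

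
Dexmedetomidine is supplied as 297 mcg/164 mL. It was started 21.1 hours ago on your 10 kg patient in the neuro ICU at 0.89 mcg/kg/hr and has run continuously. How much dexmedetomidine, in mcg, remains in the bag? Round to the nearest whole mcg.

Dose = 0.89 mcg/kg/hr × 10 kg = 8.9 mcg/hr
Concentration = 297 mcg ÷ 164 mL = 1.810976 mcg/mL
Rate = 8.9 mcg/hr ÷ 1.810976 mcg/mL = 4.914478 mL/hr
Volume infused = 4.914478 mL/hr × 21.1 hr = 103.6955 mL
Volume remaining = 164 − 103.6955 = 60.30451 mL
Drug remaining = 60.30451 mL × 1.810976 mcg/mL = 109.21 mcg

109 mcg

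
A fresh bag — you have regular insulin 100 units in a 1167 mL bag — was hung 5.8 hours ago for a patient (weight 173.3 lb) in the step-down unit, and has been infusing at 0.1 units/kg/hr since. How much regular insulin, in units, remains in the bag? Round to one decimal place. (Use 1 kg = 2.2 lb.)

Weight = 173.3 lb ÷ 2.2 lb/kg = 78.77273 kg
Dose = 0.1 units/kg/hr × 78.77273 kg = 7.877273 units/hr
Concentration = 100 units ÷ 1167 mL = 0.0856898 units/mL
Rate = 7.877273 units/hr ÷ 0.0856898 units/mL = 91.92777 mL/hr
Volume infused = 91.92777 mL/hr × 5.8 hr = 533.1811 mL
Volume remaining = 1167 − 533.1811 = 633.8189 mL
Drug remaining = 633.8189 mL × 0.0856898 units/mL = 54.31182 units

54.3 units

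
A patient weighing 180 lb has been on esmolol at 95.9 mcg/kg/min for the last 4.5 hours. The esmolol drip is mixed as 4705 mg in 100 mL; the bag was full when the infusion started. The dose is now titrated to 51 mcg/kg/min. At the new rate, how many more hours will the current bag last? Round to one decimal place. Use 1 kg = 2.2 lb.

10.3 hours

Initial rate:
Weight = 180 lb ÷ 2.2 lb/kg = 81.81818 kg
Dose = 95.9 mcg/kg/min × 81.81818 kg = 7846.364 mcg/min
7846.364 mcg/min × 60 min/hr = 470781.8 mcg/hr
Concentration = 4705 mg ÷ 100 mL = 47.05 mg/mL = 47050 mcg/mL
Rate = 470781.8 mcg/hr ÷ 47050 mcg/mL = 10.00599 mL/hr
Volume infused so far = 10.00599 mL/hr × 4.5 hr = 45.02695 mL
Volume remaining = 100 − 45.02695 = 54.97305 mL
New rate:
Dose = 51 mcg/kg/min × 81.81818 kg = 4172.727 mcg/min
4172.727 mcg/min × 60 min/hr = 250363.6 mcg/hr
Rate = 250363.6 mcg/hr ÷ 47050 mcg/mL = 5.321225 mL/hr
Time remaining = 54.97305 mL ÷ 5.321225 mL/hr = 10.3309 hr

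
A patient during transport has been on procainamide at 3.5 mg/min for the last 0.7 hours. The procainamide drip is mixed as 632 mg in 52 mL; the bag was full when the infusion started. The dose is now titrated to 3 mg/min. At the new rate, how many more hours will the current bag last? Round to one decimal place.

2.7 hours

Initial rate:
3.5 mg/min × 60 min/hr = 210 mg/hr
Concentration = 632 mg ÷ 52 mL = 12.15385 mg/mL
Rate = 210 mg/hr ÷ 12.15385 mg/mL = 17.27848 mL/hr
Volume infused so far = 17.27848 mL/hr × 0.7 hr = 12.09494 mL
Volume remaining = 52 − 12.09494 = 39.90506 mL
New rate:
3 mg/min × 60 min/hr = 180 mg/hr
Rate = 180 mg/hr ÷ 12.15385 mg/mL = 14.81013 mL/hr
Time remaining = 39.90506 mL ÷ 14.81013 mL/hr = 2.694444 hr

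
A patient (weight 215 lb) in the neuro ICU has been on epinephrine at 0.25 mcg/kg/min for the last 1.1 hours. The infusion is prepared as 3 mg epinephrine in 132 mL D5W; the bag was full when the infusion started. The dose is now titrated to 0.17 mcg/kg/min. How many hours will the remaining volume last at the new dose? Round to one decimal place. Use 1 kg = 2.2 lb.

1.4 hours

Initial rate:
Weight = 215 lb ÷ 2.2 lb/kg = 97.72727 kg
Dose = 0.25 mcg/kg/min × 97.72727 kg = 24.43182 mcg/min
24.43182 mcg/min × 60 min/hr = 1465.909 mcg/hr
Concentration = 3 mg ÷ 132 mL = 0.02272727 mg/mL = 22.72727 mcg/mL
Rate = 1465.909 mcg/hr ÷ 22.72727 mcg/mL = 64.5 mL/hr
Volume infused so far = 64.5 mL/hr × 1.1 hr = 70.95 mL
Volume remaining = 132 − 70.95 = 61.05 mL
New rate:
Dose = 0.17 mcg/kg/min × 97.72727 kg = 16.61364 mcg/min
16.61364 mcg/min × 60 min/hr = 996.8182 mcg/hr
Rate = 996.8182 mcg/hr ÷ 22.72727 mcg/mL = 43.86 mL/hr
Time remaining = 61.05 mL ÷ 43.86 mL/hr = 1.391929 hr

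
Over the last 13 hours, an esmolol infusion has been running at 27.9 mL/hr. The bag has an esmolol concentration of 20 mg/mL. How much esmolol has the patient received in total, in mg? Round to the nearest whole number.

Concentration = 20 mg/mL = 20000 mcg/mL
Drug rate = 27.9 mL/hr × 20000 mcg/mL = 558000 mcg/hr
Total = 558000 mcg/hr × 13 hr = 7254000 mcg = 7254 mg

7254 mg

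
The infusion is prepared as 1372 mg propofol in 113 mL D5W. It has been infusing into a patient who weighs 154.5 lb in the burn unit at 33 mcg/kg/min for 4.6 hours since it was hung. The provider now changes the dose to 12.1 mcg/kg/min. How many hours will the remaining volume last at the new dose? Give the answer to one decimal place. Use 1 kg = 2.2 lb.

14.4 hours

Initial rate:
Weight = 154.5 lb ÷ 2.2 lb/kg = 70.22727 kg
Dose = 33 mcg/kg/min × 70.22727 kg = 2317.5 mcg/min
2317.5 mcg/min × 60 min/hr = 139050 mcg/hr
Concentration = 1372 mg ÷ 113 mL = 12.14159 mg/mL = 12141.59 mcg/mL
Rate = 139050 mcg/hr ÷ 12141.59 mcg/mL = 11.45237 mL/hr
Volume infused so far = 11.45237 mL/hr × 4.6 hr = 52.6809 mL
Volume remaining = 113 − 52.6809 = 60.3191 mL
New rate:
Dose = 12.1 mcg/kg/min × 70.22727 kg = 849.75 mcg/min
849.75 mcg/min × 60 min/hr = 50985 mcg/hr
Rate = 50985 mcg/hr ÷ 12141.59 mcg/mL = 4.199202 mL/hr
Time remaining = 60.3191 mL ÷ 4.199202 mL/hr = 14.36442 hr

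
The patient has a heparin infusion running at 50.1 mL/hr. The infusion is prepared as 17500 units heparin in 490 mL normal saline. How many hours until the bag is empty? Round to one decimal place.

Duration = 490 mL ÷ 50.1 mL/hr = 9.780439 hr

9.8 hours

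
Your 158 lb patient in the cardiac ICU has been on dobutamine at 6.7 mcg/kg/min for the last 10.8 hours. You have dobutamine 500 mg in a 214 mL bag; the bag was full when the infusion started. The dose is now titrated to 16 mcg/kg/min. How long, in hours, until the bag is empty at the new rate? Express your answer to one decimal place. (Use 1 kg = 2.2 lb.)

Initial rate:
Weight = 158 lb ÷ 2.2 lb/kg = 71.81818 kg
Dose = 6.7 mcg/kg/min × 71.81818 kg = 481.1818 mcg/min
481.1818 mcg/min × 60 min/hr = 28870.91 mcg/hr
Concentration = 500 mg ÷ 214 mL = 2.336449 mg/mL = 2336.449 mcg/mL
Rate = 28870.91 mcg/hr ÷ 2336.449 mcg/mL = 12.35675 mL/hr
Volume infused so far = 12.35675 mL/hr × 10.8 hr = 133.4529 mL
Volume remaining = 214 − 133.4529 = 80.54711 mL
New rate:
Dose = 16 mcg/kg/min × 71.81818 kg = 1149.091 mcg/min
1149.091 mcg/min × 60 min/hr = 68945.45 mcg/hr
Rate = 68945.45 mcg/hr ÷ 2336.449 mcg/mL = 29.50865 mL/hr
Time remaining = 80.54711 mL ÷ 29.50865 mL/hr = 2.72961 hr

2.7 hours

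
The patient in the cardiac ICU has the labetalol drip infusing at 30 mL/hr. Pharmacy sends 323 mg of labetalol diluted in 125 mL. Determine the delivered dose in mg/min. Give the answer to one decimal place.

Concentration = 323 mg ÷ 125 mL = 2.584 mg/mL
Drug rate = 30 mL/hr × 2.584 mg/mL = 77.52 mg/hr
77.52 mg/hr ÷ 60 min/hr = 1.292 mg/min

1.3 mg/min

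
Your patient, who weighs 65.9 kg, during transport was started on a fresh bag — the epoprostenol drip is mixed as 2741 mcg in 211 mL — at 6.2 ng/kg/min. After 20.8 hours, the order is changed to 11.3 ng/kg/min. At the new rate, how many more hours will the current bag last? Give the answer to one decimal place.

49.9 hours

Initial rate:
Dose = 6.2 ng/kg/min × 65.9 kg = 408.58 ng/min
408.58 ng/min × 60 min/hr = 24514.8 ng/hr
Concentration = 2741 mcg ÷ 211 mL = 12.99052 mcg/mL = 12990.52 ng/mL
Rate = 24514.8 ng/hr ÷ 12990.52 ng/mL = 1.88713 mL/hr
Volume infused so far = 1.88713 mL/hr × 20.8 hr = 39.2523 mL
Volume remaining = 211 − 39.2523 = 171.7477 mL
New rate:
Dose = 11.3 ng/kg/min × 65.9 kg = 744.67 ng/min
744.67 ng/min × 60 min/hr = 44680.2 ng/hr
Rate = 44680.2 ng/hr ÷ 12990.52 ng/mL = 3.439446 mL/hr
Time remaining = 171.7477 mL ÷ 3.439446 mL/hr = 49.9347 hr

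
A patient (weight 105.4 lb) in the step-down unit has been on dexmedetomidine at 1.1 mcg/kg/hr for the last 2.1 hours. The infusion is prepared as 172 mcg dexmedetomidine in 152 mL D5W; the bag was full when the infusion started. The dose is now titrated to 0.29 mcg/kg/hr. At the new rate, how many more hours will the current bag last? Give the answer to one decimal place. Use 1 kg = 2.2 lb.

4.4 hours

Initial rate:
Weight = 105.4 lb ÷ 2.2 lb/kg = 47.90909 kg
Dose = 1.1 mcg/kg/hr × 47.90909 kg = 52.7 mcg/hr
Concentration = 172 mcg ÷ 152 mL = 1.131579 mcg/mL
Rate = 52.7 mcg/hr ÷ 1.131579 mcg/mL = 46.57209 mL/hr
Volume infused so far = 46.57209 mL/hr × 2.1 hr = 97.8014 mL
Volume remaining = 152 − 97.8014 = 54.1986 mL
New rate:
Dose = 0.29 mcg/kg/hr × 47.90909 kg = 13.89364 mcg/hr
Rate = 13.89364 mcg/hr ÷ 1.131579 mcg/mL = 12.2781 mL/hr
Time remaining = 54.1986 mL ÷ 12.2781 mL/hr = 4.414251 hr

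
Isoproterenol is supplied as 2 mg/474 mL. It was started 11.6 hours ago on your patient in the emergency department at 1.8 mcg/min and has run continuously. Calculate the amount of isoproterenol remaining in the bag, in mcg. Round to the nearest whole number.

747 mcg

1.8 mcg/min × 60 min/hr = 108 mcg/hr
Concentration = 2 mg ÷ 474 mL = 0.004219409 mg/mL = 4.219409 mcg/mL
Rate = 108 mcg/hr ÷ 4.219409 mcg/mL = 25.596 mL/hr
Volume infused = 25.596 mL/hr × 11.6 hr = 296.9136 mL
Volume remaining = 474 − 296.9136 = 177.0864 mL
Drug remaining = 177.0864 mL × 4.219409 mcg/mL = 747.2 mcg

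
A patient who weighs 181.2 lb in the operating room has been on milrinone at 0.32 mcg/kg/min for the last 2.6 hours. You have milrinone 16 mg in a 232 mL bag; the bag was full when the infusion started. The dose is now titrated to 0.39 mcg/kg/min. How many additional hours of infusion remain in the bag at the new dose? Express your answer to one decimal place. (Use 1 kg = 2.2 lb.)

6.2 hours

Initial rate:
Weight = 181.2 lb ÷ 2.2 lb/kg = 82.36364 kg
Dose = 0.32 mcg/kg/min × 82.36364 kg = 26.35636 mcg/min
26.35636 mcg/min × 60 min/hr = 1581.382 mcg/hr
Concentration = 16 mg ÷ 232 mL = 0.06896552 mg/mL = 68.96552 mcg/mL
Rate = 1581.382 mcg/hr ÷ 68.96552 mcg/mL = 22.93004 mL/hr
Volume infused so far = 22.93004 mL/hr × 2.6 hr = 59.61809 mL
Volume remaining = 232 − 59.61809 = 172.3819 mL
New rate:
Dose = 0.39 mcg/kg/min × 82.36364 kg = 32.12182 mcg/min
32.12182 mcg/min × 60 min/hr = 1927.309 mcg/hr
Rate = 1927.309 mcg/hr ÷ 68.96552 mcg/mL = 27.94598 mL/hr
Time remaining = 172.3819 mL ÷ 27.94598 mL/hr = 6.168397 hr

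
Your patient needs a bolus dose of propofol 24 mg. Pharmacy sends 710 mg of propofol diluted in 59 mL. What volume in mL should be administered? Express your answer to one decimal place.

2.0 mL

Concentration = 710 mg ÷ 59 mL = 12.0339 mg/mL
Volume = 24 mg ÷ 12.0339 mg/mL = 1.994366 mL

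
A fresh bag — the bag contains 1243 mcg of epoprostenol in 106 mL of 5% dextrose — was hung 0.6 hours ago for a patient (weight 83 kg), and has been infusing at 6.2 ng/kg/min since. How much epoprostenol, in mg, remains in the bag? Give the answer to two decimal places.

Dose = 6.2 ng/kg/min × 83 kg = 514.6 ng/min
514.6 ng/min × 60 min/hr = 30876 ng/hr
Concentration = 1243 mcg ÷ 106 mL = 11.72642 mcg/mL = 11726.42 ng/mL
Rate = 30876 ng/hr ÷ 11726.42 ng/mL = 2.63303 mL/hr
Volume infused = 2.63303 mL/hr × 0.6 hr = 1.579818 mL
Volume remaining = 106 − 1.579818 = 104.4202 mL
Drug remaining = 104.4202 mL × 11726.42 ng/mL = 1224474 ng = 1.224474 mg

1.22 mg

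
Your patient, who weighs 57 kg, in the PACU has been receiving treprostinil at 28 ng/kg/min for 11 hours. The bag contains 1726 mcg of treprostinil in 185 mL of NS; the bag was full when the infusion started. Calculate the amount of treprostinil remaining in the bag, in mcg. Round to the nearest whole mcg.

Dose = 28 ng/kg/min × 57 kg = 1596 ng/min
1596 ng/min × 60 min/hr = 95760 ng/hr
Concentration = 1726 mcg ÷ 185 mL = 9.32973 mcg/mL = 9329.73 ng/mL
Rate = 95760 ng/hr ÷ 9329.73 ng/mL = 10.26396 mL/hr
Volume infused = 10.26396 mL/hr × 11 hr = 112.9036 mL
Volume remaining = 185 − 112.9036 = 72.09641 mL
Drug remaining = 72.09641 mL × 9329.73 ng/mL = 672640 ng = 672.64 mcg

673 mcg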